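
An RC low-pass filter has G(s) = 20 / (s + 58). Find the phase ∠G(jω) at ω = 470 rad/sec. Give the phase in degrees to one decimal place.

∠(j470 + 58) = arctan(470/58) = 82.97°
∠G(j470) = −82.97° = -82.97°

-83.0°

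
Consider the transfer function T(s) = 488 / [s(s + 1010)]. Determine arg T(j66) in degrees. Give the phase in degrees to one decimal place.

-93.7 deg

∠(j66 + 1010) = arctan(66/1010) = 3.74°
∠(j66) = 90.00°
∠T(j66) = − (3.74° + 90.00°) = -93.74°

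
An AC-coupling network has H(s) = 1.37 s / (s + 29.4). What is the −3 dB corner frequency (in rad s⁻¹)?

For a single-pole high-pass, the −3 dB point is at the pole: ω = 29.4 rad s⁻¹.

29.4 rad s⁻¹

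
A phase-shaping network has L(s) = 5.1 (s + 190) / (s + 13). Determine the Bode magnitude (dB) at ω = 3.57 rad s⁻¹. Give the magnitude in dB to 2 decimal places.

37.13 dB

|j3.57 + 190| = √(3.57² + 190²) = 190
|j3.57 + 13| = √(3.57² + 13²) = 13.48
|L(j3.57)| = 5.1 × 190 / 13.48 = 71.89
20 log₁₀(71.89) = 37.133 dB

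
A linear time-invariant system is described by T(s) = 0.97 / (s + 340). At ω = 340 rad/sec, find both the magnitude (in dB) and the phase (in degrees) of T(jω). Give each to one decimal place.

|j340 + 340| = √(340² + 340²) = 480.8
|T(j340)| = 0.97 / 480.8 = 0.0020173
20 log₁₀(0.0020173) = -53.90 dB
∠(j340 + 340) = arctan(340/340) = 45.00°
∠T(j340) = −45.00° = -45.00°

|T| = -53.9 dB, ∠T = -45.0°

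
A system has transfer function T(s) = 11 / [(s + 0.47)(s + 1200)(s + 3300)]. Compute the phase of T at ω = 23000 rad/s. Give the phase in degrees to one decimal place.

∠(j23000 + 0.47) = arctan(23000/0.47) = 90.00°
∠(j23000 + 1200) = arctan(23000/1200) = 87.01°
∠(j23000 + 3300) = arctan(23000/3300) = 81.84°
∠T(j23000) = − (90.00° + 87.01° + 81.84°) = -258.85°

-258.8°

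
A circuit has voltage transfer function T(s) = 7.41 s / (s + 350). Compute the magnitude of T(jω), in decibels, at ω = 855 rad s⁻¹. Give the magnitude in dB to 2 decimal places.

16.72 dB

|j855| = 855
|j855 + 350| = √(855² + 350²) = 923.9
|T(j855)| = 7.41 × 855 / 923.9 = 6.8577
20 log₁₀(6.8577) = 16.724 dB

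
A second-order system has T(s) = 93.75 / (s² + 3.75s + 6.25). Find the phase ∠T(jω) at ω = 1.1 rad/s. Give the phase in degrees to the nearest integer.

∠[(j1.1)² + 3.75(j1.1) + 6.25] = ∠[5.04 + j4.125] = 39.30°
∠T(j1.1) = −39.30° = -39.30°

-39°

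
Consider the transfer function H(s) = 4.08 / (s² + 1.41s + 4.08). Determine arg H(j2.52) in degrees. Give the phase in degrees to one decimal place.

-122.6°

∠[(j2.52)² + 1.41(j2.52) + 4.08] = ∠[-2.2704 + j3.5532] = 122.58°
∠H(j2.52) = −122.58° = -122.58°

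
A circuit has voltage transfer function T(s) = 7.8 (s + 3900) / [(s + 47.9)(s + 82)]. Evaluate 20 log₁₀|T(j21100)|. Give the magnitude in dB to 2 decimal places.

-68.50 dB

|j21100 + 3900| = √(21100² + 3900²) = 2.146e+04
|j21100 + 47.9| = √(21100² + 47.9²) = 2.11e+04
|j21100 + 82| = √(21100² + 82²) = 2.11e+04
|T(j21100)| = 7.8 × 2.146e+04 / (2.11e+04 × 2.11e+04) = 0.00037593
20 log₁₀(0.00037593) = -68.498 dB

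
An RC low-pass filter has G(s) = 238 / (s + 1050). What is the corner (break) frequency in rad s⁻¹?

1050 rad s⁻¹

The single real pole at s = −1050 gives a corner at ω = 1050 rad s⁻¹.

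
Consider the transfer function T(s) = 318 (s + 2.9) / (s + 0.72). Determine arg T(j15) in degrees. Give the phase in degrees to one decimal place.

-8.2°

∠(j15 + 2.9) = arctan(15/2.9) = 79.06°
∠(j15 + 0.72) = arctan(15/0.72) = 87.25°
∠T(j15) = 79.06° − 87.25° = -8.19°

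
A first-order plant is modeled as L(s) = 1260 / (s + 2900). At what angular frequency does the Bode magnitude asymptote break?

The single real pole at s = −2900 gives a corner at ω = 2900 rad s⁻¹.

2900 rad s⁻¹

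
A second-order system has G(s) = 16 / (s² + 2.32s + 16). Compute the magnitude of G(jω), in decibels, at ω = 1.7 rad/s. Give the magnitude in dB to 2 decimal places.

|(j1.7)² + 2.32(j1.7) + 16| = |13.11 + j3.944| = 13.69
|G(j1.7)| = 16 / 13.69 = 1.1687
20 log₁₀(1.1687) = 1.354 dB

1.35 dB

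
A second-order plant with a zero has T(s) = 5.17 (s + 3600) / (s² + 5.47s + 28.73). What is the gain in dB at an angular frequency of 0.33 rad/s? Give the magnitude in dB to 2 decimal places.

56.24 dB

|j0.33 + 3600| = √(0.33² + 3600²) = 3600
|(j0.33)² + 5.47(j0.33) + 28.73| = |28.621 + j1.8051| = 28.68
|T(j0.33)| = 5.17 × 3600 / 28.68 = 649
20 log₁₀(649) = 56.245 dB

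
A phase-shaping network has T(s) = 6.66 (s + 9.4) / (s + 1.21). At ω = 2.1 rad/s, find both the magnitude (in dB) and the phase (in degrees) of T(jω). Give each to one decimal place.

|j2.1 + 9.4| = √(2.1² + 9.4²) = 9.632
|j2.1 + 1.21| = √(2.1² + 1.21²) = 2.424
|T(j2.1)| = 6.66 × 9.632 / 2.424 = 26.467
20 log₁₀(26.467) = 28.45 dB
∠(j2.1 + 9.4) = arctan(2.1/9.4) = 12.59°
∠(j2.1 + 1.21) = arctan(2.1/1.21) = 60.05°
∠T(j2.1) = 12.59° − 60.05° = -47.46°

|T| = 28.5 dB, ∠T = -47.5°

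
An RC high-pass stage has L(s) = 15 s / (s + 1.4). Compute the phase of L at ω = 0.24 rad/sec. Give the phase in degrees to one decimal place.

∠(j0.24) = 90.00°
∠(j0.24 + 1.4) = arctan(0.24/1.4) = 9.73°
∠L(j0.24) = 90.00° − 9.73° = 80.27°

80.3°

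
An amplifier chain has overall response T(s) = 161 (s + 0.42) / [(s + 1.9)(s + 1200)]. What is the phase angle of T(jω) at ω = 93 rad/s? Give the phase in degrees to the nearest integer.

-4 deg

∠(j93 + 0.42) = arctan(93/0.42) = 89.74°
∠(j93 + 1.9) = arctan(93/1.9) = 88.83°
∠(j93 + 1200) = arctan(93/1200) = 4.43°
∠T(j93) = 89.74° − (88.83° + 4.43°) = -3.52°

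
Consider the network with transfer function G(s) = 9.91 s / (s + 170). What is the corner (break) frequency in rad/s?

The single real pole at s = −170 gives a corner at ω = 170 rad/s.

170 rad/s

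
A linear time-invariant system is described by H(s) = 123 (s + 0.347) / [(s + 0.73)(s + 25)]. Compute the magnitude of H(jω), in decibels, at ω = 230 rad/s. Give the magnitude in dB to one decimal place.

-5.5 dB

|j230 + 0.347| = √(230² + 0.347²) = 230
|j230 + 0.73| = √(230² + 0.73²) = 230
|j230 + 25| = √(230² + 25²) = 231.4
|H(j230)| = 123 × 230 / (230 × 231.4) = 0.53165
20 log₁₀(0.53165) = -5.49 dB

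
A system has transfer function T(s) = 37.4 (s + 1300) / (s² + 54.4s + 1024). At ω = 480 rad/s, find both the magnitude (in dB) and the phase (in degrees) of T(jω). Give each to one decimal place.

|j480 + 1300| = √(480² + 1300²) = 1386
|(j480)² + 54.4(j480) + 1024| = |-2.2938e+05 + j26112| = 2.309e+05
|T(j480)| = 37.4 × 1386 / 2.309e+05 = 0.2245
20 log₁₀(0.2245) = -12.98 dB
∠(j480 + 1300) = arctan(480/1300) = 20.27°
∠[(j480)² + 54.4(j480) + 1024] = ∠[-2.2938e+05 + j26112] = 173.51°
∠T(j480) = 20.27° − 173.51° = -153.24°

|T| = -13.0 dB, ∠T = -153.2 deg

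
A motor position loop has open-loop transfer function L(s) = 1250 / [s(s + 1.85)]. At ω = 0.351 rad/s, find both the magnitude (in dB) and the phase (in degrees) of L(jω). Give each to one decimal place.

|L| = 65.5 dB, ∠L = -100.7°

|j0.351 + 1.85| = √(0.351² + 1.85²) = 1.883
|j0.351| = 0.351
|L(j0.351)| = 1250 / (1.883 × 0.351) = 1891.3
20 log₁₀(1891.3) = 65.54 dB
∠(j0.351 + 1.85) = arctan(0.351/1.85) = 10.74°
∠(j0.351) = 90.00°
∠L(j0.351) = − (10.74° + 90.00°) = -100.74°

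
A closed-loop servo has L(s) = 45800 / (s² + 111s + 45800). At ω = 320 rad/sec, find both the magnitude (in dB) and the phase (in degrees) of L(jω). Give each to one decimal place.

|(j320)² + 111(j320) + 45800| = |-56600 + j35520| = 6.682e+04
|L(j320)| = 45800 / 6.682e+04 = 0.6854
20 log₁₀(0.6854) = -3.28 dB
∠[(j320)² + 111(j320) + 45800] = ∠[-56600 + j35520] = 147.89°
∠L(j320) = −147.89° = -147.89°

|L| = -3.3 dB, ∠L = -147.9°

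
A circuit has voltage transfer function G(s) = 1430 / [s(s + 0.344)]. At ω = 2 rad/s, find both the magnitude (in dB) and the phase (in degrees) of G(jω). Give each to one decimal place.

|j2 + 0.344| = √(2² + 0.344²) = 2.029
|j2| = 2
|G(j2)| = 1430 / (2.029 × 2) = 352.33
20 log₁₀(352.33) = 50.94 dB
∠(j2 + 0.344) = arctan(2/0.344) = 80.24°
∠(j2) = 90.00°
∠G(j2) = − (80.24° + 90.00°) = -170.24°

|G| = 50.9 dB, ∠G = -170.2°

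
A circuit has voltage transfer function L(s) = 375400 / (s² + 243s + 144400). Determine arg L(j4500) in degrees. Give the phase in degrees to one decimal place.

∠[(j4500)² + 243(j4500) + 144400] = ∠[-2.0106e+07 + j1.0935e+06] = 176.89°
∠L(j4500) = −176.89° = -176.89°

-176.9°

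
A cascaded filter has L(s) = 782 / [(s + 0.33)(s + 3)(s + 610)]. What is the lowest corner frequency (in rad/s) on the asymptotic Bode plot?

Break frequencies occur at each pole and zero magnitude: 0.33 rad/s, 3 rad/s, 610 rad/s.
The lowest is 0.33 rad/s.

0.33 rad/s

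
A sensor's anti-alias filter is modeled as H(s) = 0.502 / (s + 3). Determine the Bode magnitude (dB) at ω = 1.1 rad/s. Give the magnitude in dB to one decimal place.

-16.1 dB

|j1.1 + 3| = √(1.1² + 3²) = 3.195
|H(j1.1)| = 0.502 / 3.195 = 0.15711
20 log₁₀(0.15711) = -16.08 dB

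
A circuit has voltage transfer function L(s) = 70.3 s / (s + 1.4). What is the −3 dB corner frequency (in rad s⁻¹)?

1.4 rad s⁻¹

For a single-pole high-pass, the −3 dB point is at the pole: ω = 1.4 rad s⁻¹.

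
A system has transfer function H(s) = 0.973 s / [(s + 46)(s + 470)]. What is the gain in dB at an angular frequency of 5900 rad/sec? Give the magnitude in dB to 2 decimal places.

|j5900| = 5900
|j5900 + 46| = √(5900² + 46²) = 5900
|j5900 + 470| = √(5900² + 470²) = 5919
|H(j5900)| = 0.973 × 5900 / (5900 × 5919) = 0.00016439
20 log₁₀(0.00016439) = -75.683 dB

-75.68 dB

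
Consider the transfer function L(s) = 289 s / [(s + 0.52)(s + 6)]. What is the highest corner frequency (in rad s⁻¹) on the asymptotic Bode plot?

6 rad s⁻¹

Break frequencies occur at each pole and zero magnitude: 0.52 rad s⁻¹, 6 rad s⁻¹.
The highest is 6 rad s⁻¹.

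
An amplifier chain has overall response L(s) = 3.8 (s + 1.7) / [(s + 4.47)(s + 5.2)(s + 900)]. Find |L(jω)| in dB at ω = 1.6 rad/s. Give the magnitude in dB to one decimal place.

-68.4 dB

|j1.6 + 1.7| = √(1.6² + 1.7²) = 2.335
|j1.6 + 4.47| = √(1.6² + 4.47²) = 4.748
|j1.6 + 5.2| = √(1.6² + 5.2²) = 5.441
|j1.6 + 900| = √(1.6² + 900²) = 900
|L(j1.6)| = 3.8 × 2.335 / (4.748 × 5.441 × 900) = 0.0003816
20 log₁₀(0.0003816) = -68.37 dB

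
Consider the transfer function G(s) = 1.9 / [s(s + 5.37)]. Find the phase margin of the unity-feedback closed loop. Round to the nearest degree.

Gain crossover: |G(jω)| = 1 at ω ≈ 0.353 rad/s.
∠G(j0.353) = −90° − arctan(0.353/5.37) ≈ -93.76°
PM = 180° + (-93.76°) = 86.24°

86 deg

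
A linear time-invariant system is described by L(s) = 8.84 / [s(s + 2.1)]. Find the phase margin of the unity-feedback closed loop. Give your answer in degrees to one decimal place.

38.6°

Gain crossover: |L(jω)| = 1 at ω ≈ 2.63 rad/s.
∠L(j2.63) = −90° − arctan(2.63/2.1) ≈ -141.37°
PM = 180° + (-141.37°) = 38.63°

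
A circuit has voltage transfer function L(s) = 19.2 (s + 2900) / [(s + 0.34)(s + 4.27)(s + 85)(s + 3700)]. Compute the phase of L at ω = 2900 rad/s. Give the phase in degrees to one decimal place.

∠(j2900 + 2900) = arctan(2900/2900) = 45.00°
∠(j2900 + 0.34) = arctan(2900/0.34) = 89.99°
∠(j2900 + 4.27) = arctan(2900/4.27) = 89.92°
∠(j2900 + 85) = arctan(2900/85) = 88.32°
∠(j2900 + 3700) = arctan(2900/3700) = 38.09°
∠L(j2900) = 45.00° − (89.99° + 89.92° + 88.32° + 38.09°) = -261.32°

-261.3°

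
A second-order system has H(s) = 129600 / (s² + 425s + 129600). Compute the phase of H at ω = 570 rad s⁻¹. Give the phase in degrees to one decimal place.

-128.9°

∠[(j570)² + 425(j570) + 129600] = ∠[-1.953e+05 + j2.4225e+05] = 128.88°
∠H(j570) = −128.88° = -128.88°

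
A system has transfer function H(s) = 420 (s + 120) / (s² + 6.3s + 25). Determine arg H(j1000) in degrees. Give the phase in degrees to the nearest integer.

-96°

∠(j1000 + 120) = arctan(1000/120) = 83.16°
∠[(j1000)² + 6.3(j1000) + 25] = ∠[-9.9998e+05 + j6300] = 179.64°
∠H(j1000) = 83.16° − 179.64° = -96.48°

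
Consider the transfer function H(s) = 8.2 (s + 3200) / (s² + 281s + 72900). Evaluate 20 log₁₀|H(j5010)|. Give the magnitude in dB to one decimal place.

-54.2 dB

|j5010 + 3200| = √(5010² + 3200²) = 5945
|(j5010)² + 281(j5010) + 72900| = |-2.5027e+07 + j1.4078e+06| = 2.507e+07
|H(j5010)| = 8.2 × 5945 / 2.507e+07 = 0.0019447
20 log₁₀(0.0019447) = -54.22 dB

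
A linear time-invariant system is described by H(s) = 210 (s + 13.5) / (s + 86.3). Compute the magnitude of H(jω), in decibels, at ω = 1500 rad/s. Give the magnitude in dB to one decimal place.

|j1500 + 13.5| = √(1500² + 13.5²) = 1500
|j1500 + 86.3| = √(1500² + 86.3²) = 1502
|H(j1500)| = 210 × 1500 / 1502 = 209.66
20 log₁₀(209.66) = 46.43 dB

46.4 dB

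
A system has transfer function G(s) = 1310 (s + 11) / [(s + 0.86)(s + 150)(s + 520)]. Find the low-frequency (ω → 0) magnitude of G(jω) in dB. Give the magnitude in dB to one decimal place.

-13.4 dB

G(0) = 1310 × 11 / (0.86 × 150 × 520) = 0.21482
20 log₁₀(0.21482) = -13.36 dB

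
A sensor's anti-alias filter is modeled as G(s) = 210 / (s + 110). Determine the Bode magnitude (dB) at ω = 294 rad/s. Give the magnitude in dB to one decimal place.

|j294 + 110| = √(294² + 110²) = 313.9
|G(j294)| = 210 / 313.9 = 0.66899
20 log₁₀(0.66899) = -3.49 dB

-3.5 dB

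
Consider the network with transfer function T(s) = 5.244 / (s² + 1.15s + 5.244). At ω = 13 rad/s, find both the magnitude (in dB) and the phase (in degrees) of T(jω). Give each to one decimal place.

|T| = -29.9 dB, ∠T = -174.8 deg

|(j13)² + 1.15(j13) + 5.244| = |-163.76 + j14.95| = 164.4
|T(j13)| = 5.244 / 164.4 = 0.031891
20 log₁₀(0.031891) = -29.93 dB
∠[(j13)² + 1.15(j13) + 5.244] = ∠[-163.76 + j14.95] = 174.78°
∠T(j13) = −174.78° = -174.78°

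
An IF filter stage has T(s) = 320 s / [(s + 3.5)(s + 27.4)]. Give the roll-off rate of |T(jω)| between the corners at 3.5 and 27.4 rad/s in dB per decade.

0 dB/decade

In this band the factors already past their corner are: 1 differentiator zero, pole at 3.5; net slope = 0 dB/decade.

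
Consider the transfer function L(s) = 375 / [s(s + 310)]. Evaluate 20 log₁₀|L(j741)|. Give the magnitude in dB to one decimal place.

-64.0 dB

|j741 + 310| = √(741² + 310²) = 803.2
|j741| = 741
|L(j741)| = 375 / (803.2 × 741) = 0.00063005
20 log₁₀(0.00063005) = -64.01 dB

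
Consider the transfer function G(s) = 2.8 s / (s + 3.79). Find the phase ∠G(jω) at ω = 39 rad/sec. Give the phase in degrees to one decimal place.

∠(j39) = 90.00°
∠(j39 + 3.79) = arctan(39/3.79) = 84.45°
∠G(j39) = 90.00° − 84.45° = 5.55°

5.6°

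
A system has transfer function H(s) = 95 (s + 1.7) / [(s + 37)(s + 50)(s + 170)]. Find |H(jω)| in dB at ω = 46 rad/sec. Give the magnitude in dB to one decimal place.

-44.2 dB

|j46 + 1.7| = √(46² + 1.7²) = 46.03
|j46 + 37| = √(46² + 37²) = 59.03
|j46 + 50| = √(46² + 50²) = 67.94
|j46 + 170| = √(46² + 170²) = 176.1
|H(j46)| = 95 × 46.03 / (59.03 × 67.94 × 176.1) = 0.0061909
20 log₁₀(0.0061909) = -44.16 dB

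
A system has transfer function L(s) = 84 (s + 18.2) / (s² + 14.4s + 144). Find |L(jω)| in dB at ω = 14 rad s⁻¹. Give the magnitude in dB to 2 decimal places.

19.34 dB

|j14 + 18.2| = √(14² + 18.2²) = 22.96
|(j14)² + 14.4(j14) + 144| = |-52 + j201.6| = 208.2
|L(j14)| = 84 × 22.96 / 208.2 = 9.2642
20 log₁₀(9.2642) = 19.336 dB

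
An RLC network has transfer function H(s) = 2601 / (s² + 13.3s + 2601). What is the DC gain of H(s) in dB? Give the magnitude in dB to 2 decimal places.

0.00 dB

H(0) = 2601 / 2601 = 1
20 log₁₀(1) = 0.000 dB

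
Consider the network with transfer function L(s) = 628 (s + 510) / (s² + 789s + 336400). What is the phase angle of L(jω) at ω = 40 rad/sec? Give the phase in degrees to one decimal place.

∠(j40 + 510) = arctan(40/510) = 4.48°
∠[(j40)² + 789(j40) + 336400] = ∠[3.348e+05 + j31560] = 5.39°
∠L(j40) = 4.48° − 5.39° = -0.90°

-0.9°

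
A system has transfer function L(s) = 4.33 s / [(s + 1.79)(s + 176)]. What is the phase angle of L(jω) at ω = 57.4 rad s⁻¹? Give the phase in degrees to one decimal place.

-16.3°

∠(j57.4) = 90.00°
∠(j57.4 + 1.79) = arctan(57.4/1.79) = 88.21°
∠(j57.4 + 176) = arctan(57.4/176) = 18.06°
∠L(j57.4) = 90.00° − (88.21° + 18.06°) = -16.28°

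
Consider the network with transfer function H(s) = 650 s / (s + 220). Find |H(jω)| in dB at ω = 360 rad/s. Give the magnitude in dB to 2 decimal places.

|j360| = 360
|j360 + 220| = √(360² + 220²) = 421.9
|H(j360)| = 650 × 360 / 421.9 = 554.63
20 log₁₀(554.63) = 54.880 dB

54.88 dB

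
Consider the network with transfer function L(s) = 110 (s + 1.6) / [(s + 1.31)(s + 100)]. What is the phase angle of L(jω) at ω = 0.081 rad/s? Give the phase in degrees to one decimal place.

∠(j0.081 + 1.6) = arctan(0.081/1.6) = 2.90°
∠(j0.081 + 1.31) = arctan(0.081/1.31) = 3.54°
∠(j0.081 + 100) = arctan(0.081/100) = 0.05°
∠L(j0.081) = 2.90° − (3.54° + 0.05°) = -0.69°

-0.7°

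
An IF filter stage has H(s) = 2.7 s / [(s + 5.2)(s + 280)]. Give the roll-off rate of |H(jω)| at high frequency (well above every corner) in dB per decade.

-20 dB/decade

With 1 zero and 2 poles, the high-frequency asymptotic slope is 20 × (1 − 2) = -20 dB/decade.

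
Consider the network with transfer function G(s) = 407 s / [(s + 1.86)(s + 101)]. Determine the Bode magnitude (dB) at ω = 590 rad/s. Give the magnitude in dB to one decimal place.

|j590| = 590
|j590 + 1.86| = √(590² + 1.86²) = 590
|j590 + 101| = √(590² + 101²) = 598.6
|G(j590)| = 407 × 590 / (590 × 598.6) = 0.67994
20 log₁₀(0.67994) = -3.35 dB

-3.4 dB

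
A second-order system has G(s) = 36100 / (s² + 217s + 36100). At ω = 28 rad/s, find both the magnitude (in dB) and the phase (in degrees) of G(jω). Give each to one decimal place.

|G| = 0.1 dB, ∠G = -9.8°

|(j28)² + 217(j28) + 36100| = |35316 + j6076| = 3.583e+04
|G(j28)| = 36100 / 3.583e+04 = 1.0074
20 log₁₀(1.0074) = 0.06 dB
∠[(j28)² + 217(j28) + 36100] = ∠[35316 + j6076] = 9.76°
∠G(j28) = −9.76° = -9.76°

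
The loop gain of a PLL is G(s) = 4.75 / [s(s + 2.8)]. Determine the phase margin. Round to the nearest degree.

Gain crossover: |G(jω)| = 1 at ω ≈ 1.5 rad s⁻¹.
∠G(j1.5) = −90° − arctan(1.5/2.8) ≈ -118.12°
PM = 180° + (-118.12°) = 61.88°

62°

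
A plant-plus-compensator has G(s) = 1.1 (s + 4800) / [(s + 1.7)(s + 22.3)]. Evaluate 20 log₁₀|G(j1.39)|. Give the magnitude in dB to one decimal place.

40.6 dB

|j1.39 + 4800| = √(1.39² + 4800²) = 4800
|j1.39 + 1.7| = √(1.39² + 1.7²) = 2.196
|j1.39 + 22.3| = √(1.39² + 22.3²) = 22.34
|G(j1.39)| = 1.1 × 4800 / (2.196 × 22.34) = 107.61
20 log₁₀(107.61) = 40.64 dB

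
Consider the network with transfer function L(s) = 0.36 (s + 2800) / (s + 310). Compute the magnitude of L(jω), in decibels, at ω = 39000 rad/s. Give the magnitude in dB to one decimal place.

|j39000 + 2800| = √(39000² + 2800²) = 3.91e+04
|j39000 + 310| = √(39000² + 310²) = 3.9e+04
|L(j39000)| = 0.36 × 3.91e+04 / 3.9e+04 = 0.36092
20 log₁₀(0.36092) = -8.85 dB

-8.9 dB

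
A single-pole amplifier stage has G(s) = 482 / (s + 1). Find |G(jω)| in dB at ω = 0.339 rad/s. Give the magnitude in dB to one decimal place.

|j0.339 + 1| = √(0.339² + 1²) = 1.056
|G(j0.339)| = 482 / 1.056 = 456.48
20 log₁₀(456.48) = 53.19 dB

53.2 dB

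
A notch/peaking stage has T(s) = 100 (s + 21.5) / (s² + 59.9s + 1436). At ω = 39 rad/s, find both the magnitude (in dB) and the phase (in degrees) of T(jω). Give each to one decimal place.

|j39 + 21.5| = √(39² + 21.5²) = 44.53
|(j39)² + 59.9(j39) + 1436| = |-85 + j2336.1| = 2338
|T(j39)| = 100 × 44.53 / 2338 = 1.9051
20 log₁₀(1.9051) = 5.60 dB
∠(j39 + 21.5) = arctan(39/21.5) = 61.13°
∠[(j39)² + 59.9(j39) + 1436] = ∠[-85 + j2336.1] = 92.08°
∠T(j39) = 61.13° − 92.08° = -30.95°

|T| = 5.6 dB, ∠T = -31.0 deg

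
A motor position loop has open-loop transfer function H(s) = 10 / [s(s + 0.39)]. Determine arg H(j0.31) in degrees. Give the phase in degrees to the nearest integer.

∠(j0.31 + 0.39) = arctan(0.31/0.39) = 38.48°
∠(j0.31) = 90.00°
∠H(j0.31) = − (38.48° + 90.00°) = -128.48°

-128°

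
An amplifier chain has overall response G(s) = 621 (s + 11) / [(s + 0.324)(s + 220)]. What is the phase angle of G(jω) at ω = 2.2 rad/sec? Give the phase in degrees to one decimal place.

-70.9°

∠(j2.2 + 11) = arctan(2.2/11) = 11.31°
∠(j2.2 + 0.324) = arctan(2.2/0.324) = 81.62°
∠(j2.2 + 220) = arctan(2.2/220) = 0.57°
∠G(j2.2) = 11.31° − (81.62° + 0.57°) = -70.89°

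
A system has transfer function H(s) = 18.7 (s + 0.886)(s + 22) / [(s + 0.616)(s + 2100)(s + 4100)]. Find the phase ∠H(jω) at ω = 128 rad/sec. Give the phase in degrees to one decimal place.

74.9°

∠(j128 + 0.886) = arctan(128/0.886) = 89.60°
∠(j128 + 22) = arctan(128/22) = 80.25°
∠(j128 + 0.616) = arctan(128/0.616) = 89.72°
∠(j128 + 2100) = arctan(128/2100) = 3.49°
∠(j128 + 4100) = arctan(128/4100) = 1.79°
∠H(j128) = 89.60° + 80.25° − (89.72° + 3.49° + 1.79°) = 74.85°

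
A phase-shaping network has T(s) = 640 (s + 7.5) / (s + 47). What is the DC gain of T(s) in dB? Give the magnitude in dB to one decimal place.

T(0) = 640 × 7.5 / 47 = 102.13
20 log₁₀(102.13) = 40.18 dB

40.2 dB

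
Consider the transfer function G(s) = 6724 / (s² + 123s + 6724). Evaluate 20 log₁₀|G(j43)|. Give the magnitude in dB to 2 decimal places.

-0.59 dB

|(j43)² + 123(j43) + 6724| = |4875 + j5289| = 7193
|G(j43)| = 6724 / 7193 = 0.9348
20 log₁₀(0.9348) = -0.586 dB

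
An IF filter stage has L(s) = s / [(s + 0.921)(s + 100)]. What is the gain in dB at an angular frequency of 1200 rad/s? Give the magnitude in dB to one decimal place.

|j1200| = 1200
|j1200 + 0.921| = √(1200² + 0.921²) = 1200
|j1200 + 100| = √(1200² + 100²) = 1204
|L(j1200)| = 1 × 1200 / (1200 × 1204) = 0.00083045
20 log₁₀(0.00083045) = -61.61 dB

-61.6 dB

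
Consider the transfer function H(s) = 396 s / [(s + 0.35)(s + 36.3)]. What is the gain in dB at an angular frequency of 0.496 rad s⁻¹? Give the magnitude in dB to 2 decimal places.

|j0.496| = 0.496
|j0.496 + 0.35| = √(0.496² + 0.35²) = 0.6071
|j0.496 + 36.3| = √(0.496² + 36.3²) = 36.3
|H(j0.496)| = 396 × 0.496 / (0.6071 × 36.3) = 8.9125
20 log₁₀(8.9125) = 19.000 dB

19.00 dB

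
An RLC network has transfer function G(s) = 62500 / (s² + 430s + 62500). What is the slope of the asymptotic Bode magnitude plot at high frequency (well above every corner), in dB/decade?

-40 dB/decade

With 0 zeros and 2 poles, the high-frequency asymptotic slope is 20 × (0 − 2) = -40 dB/decade.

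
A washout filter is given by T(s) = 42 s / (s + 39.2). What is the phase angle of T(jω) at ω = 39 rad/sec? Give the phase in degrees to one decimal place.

45.1°

∠(j39) = 90.00°
∠(j39 + 39.2) = arctan(39/39.2) = 44.85°
∠T(j39) = 90.00° − 44.85° = 45.15°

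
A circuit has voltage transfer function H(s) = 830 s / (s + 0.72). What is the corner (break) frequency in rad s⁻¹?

The single real pole at s = −0.72 gives a corner at ω = 0.72 rad s⁻¹.

0.72 rad s⁻¹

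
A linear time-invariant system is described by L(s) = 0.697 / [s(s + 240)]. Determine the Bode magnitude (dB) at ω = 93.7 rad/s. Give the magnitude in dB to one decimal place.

-90.8 dB

|j93.7 + 240| = √(93.7² + 240²) = 257.6
|j93.7| = 93.7
|L(j93.7)| = 0.697 / (257.6 × 93.7) = 2.8872e-05
20 log₁₀(2.8872e-05) = -90.79 dB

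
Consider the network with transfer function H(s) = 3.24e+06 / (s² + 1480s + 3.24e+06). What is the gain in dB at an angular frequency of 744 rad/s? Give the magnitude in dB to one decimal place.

1.0 dB

|(j744)² + 1480(j744) + 3.24e+06| = |2.6865e+06 + j1.1011e+06| = 2.903e+06
|H(j744)| = 3.24e+06 / 2.903e+06 = 1.1159
20 log₁₀(1.1159) = 0.95 dB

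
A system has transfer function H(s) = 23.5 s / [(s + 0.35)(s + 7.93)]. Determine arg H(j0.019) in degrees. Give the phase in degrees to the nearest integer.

87°

∠(j0.019) = 90.00°
∠(j0.019 + 0.35) = arctan(0.019/0.35) = 3.11°
∠(j0.019 + 7.93) = arctan(0.019/7.93) = 0.14°
∠H(j0.019) = 90.00° − (3.11° + 0.14°) = 86.76°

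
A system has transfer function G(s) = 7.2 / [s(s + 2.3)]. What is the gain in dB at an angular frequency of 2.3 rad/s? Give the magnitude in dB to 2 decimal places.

|j2.3 + 2.3| = √(2.3² + 2.3²) = 3.253
|j2.3| = 2.3
|G(j2.3)| = 7.2 / (3.253 × 2.3) = 0.96241
20 log₁₀(0.96241) = -0.333 dB

-0.33 dB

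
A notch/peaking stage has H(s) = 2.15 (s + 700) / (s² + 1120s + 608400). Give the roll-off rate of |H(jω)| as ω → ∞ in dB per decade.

With 1 zero and 2 poles, the high-frequency asymptotic slope is 20 × (1 − 2) = -20 dB/decade.

-20 dB/decade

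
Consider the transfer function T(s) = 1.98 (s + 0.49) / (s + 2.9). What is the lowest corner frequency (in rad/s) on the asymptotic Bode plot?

Break frequencies occur at each pole and zero magnitude: 0.49 rad/s, 2.9 rad/s.
The lowest is 0.49 rad/s.

0.49 rad/s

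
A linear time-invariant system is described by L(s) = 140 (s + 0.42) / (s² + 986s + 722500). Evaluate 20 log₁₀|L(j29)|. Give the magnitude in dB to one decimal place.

|j29 + 0.42| = √(29² + 0.42²) = 29
|(j29)² + 986(j29) + 722500| = |7.2166e+05 + j28594| = 7.222e+05
|L(j29)| = 140 × 29 / 7.222e+05 = 0.0056221
20 log₁₀(0.0056221) = -45.00 dB

-45.0 dB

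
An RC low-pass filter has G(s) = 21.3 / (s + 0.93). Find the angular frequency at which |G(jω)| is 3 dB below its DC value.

For a single-pole low-pass, the −3 dB point is at the pole: ω = 0.93 rad/s.

0.93 rad/s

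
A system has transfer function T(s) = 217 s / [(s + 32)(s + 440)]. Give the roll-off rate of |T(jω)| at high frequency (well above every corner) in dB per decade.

-20 dB/decade

With 1 zero and 2 poles, the high-frequency asymptotic slope is 20 × (1 − 2) = -20 dB/decade.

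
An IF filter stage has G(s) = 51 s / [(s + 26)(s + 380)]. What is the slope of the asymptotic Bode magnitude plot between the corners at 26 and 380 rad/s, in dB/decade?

0 dB/decade

In this band the factors already past their corner are: 1 differentiator zero, pole at 26; net slope = 0 dB/decade.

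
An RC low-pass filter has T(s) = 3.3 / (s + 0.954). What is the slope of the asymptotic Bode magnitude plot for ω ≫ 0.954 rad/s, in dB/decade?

With 0 zeros and 1 pole, the high-frequency asymptotic slope is 20 × (0 − 1) = -20 dB/decade.

-20 dB/decade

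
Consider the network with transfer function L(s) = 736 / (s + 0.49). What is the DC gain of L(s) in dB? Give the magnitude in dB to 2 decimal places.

L(0) = 736 / 0.49 = 1502
20 log₁₀(1502) = 63.534 dB

63.53 dB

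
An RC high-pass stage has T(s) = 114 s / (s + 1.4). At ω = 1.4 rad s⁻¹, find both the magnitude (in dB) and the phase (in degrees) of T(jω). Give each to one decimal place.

|T| = 38.1 dB, ∠T = 45.0°

|j1.4| = 1.4
|j1.4 + 1.4| = √(1.4² + 1.4²) = 1.98
|T(j1.4)| = 114 × 1.4 / 1.98 = 80.61
20 log₁₀(80.61) = 38.13 dB
∠(j1.4) = 90.00°
∠(j1.4 + 1.4) = arctan(1.4/1.4) = 45.00°
∠T(j1.4) = 90.00° − 45.00° = 45.00°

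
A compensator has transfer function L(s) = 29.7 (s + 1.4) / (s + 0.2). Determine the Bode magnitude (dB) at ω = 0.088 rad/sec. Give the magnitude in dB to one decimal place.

|j0.088 + 1.4| = √(0.088² + 1.4²) = 1.403
|j0.088 + 0.2| = √(0.088² + 0.2²) = 0.2185
|L(j0.088)| = 29.7 × 1.403 / 0.2185 = 190.67
20 log₁₀(190.67) = 45.61 dB

45.6 dB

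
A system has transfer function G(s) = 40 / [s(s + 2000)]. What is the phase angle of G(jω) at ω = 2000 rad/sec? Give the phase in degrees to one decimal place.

∠(j2000 + 2000) = arctan(2000/2000) = 45.00°
∠(j2000) = 90.00°
∠G(j2000) = − (45.00° + 90.00°) = -135.00°

-135.0 deg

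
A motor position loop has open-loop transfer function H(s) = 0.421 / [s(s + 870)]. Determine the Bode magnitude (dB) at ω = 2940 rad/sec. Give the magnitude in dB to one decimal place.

-146.6 dB

|j2940 + 870| = √(2940² + 870²) = 3066
|j2940| = 2940
|H(j2940)| = 0.421 / (3066 × 2940) = 4.6705e-08
20 log₁₀(4.6705e-08) = -146.61 dB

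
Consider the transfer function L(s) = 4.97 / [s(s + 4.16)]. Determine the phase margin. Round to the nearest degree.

75°

Gain crossover: |L(jω)| = 1 at ω ≈ 1.15 rad/sec.
∠L(j1.15) = −90° − arctan(1.15/4.16) ≈ -105.47°
PM = 180° + (-105.47°) = 74.53°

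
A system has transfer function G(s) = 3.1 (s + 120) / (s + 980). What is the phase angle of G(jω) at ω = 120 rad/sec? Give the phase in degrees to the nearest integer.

∠(j120 + 120) = arctan(120/120) = 45.00°
∠(j120 + 980) = arctan(120/980) = 6.98°
∠G(j120) = 45.00° − 6.98° = 38.02°

38°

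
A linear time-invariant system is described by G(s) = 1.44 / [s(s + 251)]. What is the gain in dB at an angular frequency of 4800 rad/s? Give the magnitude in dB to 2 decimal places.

-144.09 dB

|j4800 + 251| = √(4800² + 251²) = 4807
|j4800| = 4800
|G(j4800)| = 1.44 / (4807 × 4800) = 6.2415e-08
20 log₁₀(6.2415e-08) = -144.094 dB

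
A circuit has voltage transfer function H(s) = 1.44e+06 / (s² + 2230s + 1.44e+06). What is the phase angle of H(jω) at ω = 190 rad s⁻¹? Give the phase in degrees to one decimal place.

∠[(j190)² + 2230(j190) + 1.44e+06] = ∠[1.4039e+06 + j4.237e+05] = 16.79°
∠H(j190) = −16.79° = -16.79°

-16.8°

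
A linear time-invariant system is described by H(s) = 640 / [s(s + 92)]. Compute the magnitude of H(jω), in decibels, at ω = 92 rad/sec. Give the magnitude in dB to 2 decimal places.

|j92 + 92| = √(92² + 92²) = 130.1
|j92| = 92
|H(j92)| = 640 / (130.1 × 92) = 0.053467
20 log₁₀(0.053467) = -25.438 dB

-25.44 dB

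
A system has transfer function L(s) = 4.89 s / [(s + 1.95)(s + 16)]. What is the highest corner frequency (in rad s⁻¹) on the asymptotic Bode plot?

Break frequencies occur at each pole and zero magnitude: 1.95 rad s⁻¹, 16 rad s⁻¹.
The highest is 16 rad s⁻¹.

16 rad s⁻¹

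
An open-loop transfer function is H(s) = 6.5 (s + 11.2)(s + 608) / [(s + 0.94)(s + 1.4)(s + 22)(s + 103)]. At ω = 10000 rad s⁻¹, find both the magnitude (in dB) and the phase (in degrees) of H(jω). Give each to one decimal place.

|j10000 + 11.2| = √(10000² + 11.2²) = 1e+04
|j10000 + 608| = √(10000² + 608²) = 1.002e+04
|j10000 + 0.94| = √(10000² + 0.94²) = 1e+04
|j10000 + 1.4| = √(10000² + 1.4²) = 1e+04
|j10000 + 22| = √(10000² + 22²) = 1e+04
|j10000 + 103| = √(10000² + 103²) = 1e+04
|H(j10000)| = 6.5 × 1e+04 × 1.002e+04 / (1e+04 × 1e+04 × 1e+04 × 1e+04) = 6.5116e-08
20 log₁₀(6.5116e-08) = -143.73 dB
∠(j10000 + 11.2) = arctan(10000/11.2) = 89.94°
∠(j10000 + 608) = arctan(10000/608) = 86.52°
∠(j10000 + 0.94) = arctan(10000/0.94) = 89.99°
∠(j10000 + 1.4) = arctan(10000/1.4) = 89.99°
∠(j10000 + 22) = arctan(10000/22) = 89.87°
∠(j10000 + 103) = arctan(10000/103) = 89.41°
∠H(j10000) = 89.94° + 86.52° − (89.99° + 89.99° + 89.87° + 89.41°) = -182.81°

|H| = -143.7 dB, ∠H = -182.8°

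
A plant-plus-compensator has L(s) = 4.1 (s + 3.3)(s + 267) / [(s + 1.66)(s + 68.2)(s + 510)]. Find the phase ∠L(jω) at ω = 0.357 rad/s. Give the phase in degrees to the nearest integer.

∠(j0.357 + 3.3) = arctan(0.357/3.3) = 6.17°
∠(j0.357 + 267) = arctan(0.357/267) = 0.08°
∠(j0.357 + 1.66) = arctan(0.357/1.66) = 12.14°
∠(j0.357 + 68.2) = arctan(0.357/68.2) = 0.30°
∠(j0.357 + 510) = arctan(0.357/510) = 0.04°
∠L(j0.357) = 6.17° + 0.08° − (12.14° + 0.30° + 0.04°) = -6.23°

-6°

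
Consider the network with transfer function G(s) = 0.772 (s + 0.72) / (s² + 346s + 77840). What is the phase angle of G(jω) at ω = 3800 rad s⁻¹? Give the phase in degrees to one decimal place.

-84.8°

∠(j3800 + 0.72) = arctan(3800/0.72) = 89.99°
∠[(j3800)² + 346(j3800) + 77840] = ∠[-1.4362e+07 + j1.3148e+06] = 174.77°
∠G(j3800) = 89.99° − 174.77° = -84.78°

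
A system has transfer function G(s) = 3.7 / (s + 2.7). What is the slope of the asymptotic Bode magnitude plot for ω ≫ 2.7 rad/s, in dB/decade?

-20 dB/decade

With 0 zeros and 1 pole, the high-frequency asymptotic slope is 20 × (0 − 1) = -20 dB/decade.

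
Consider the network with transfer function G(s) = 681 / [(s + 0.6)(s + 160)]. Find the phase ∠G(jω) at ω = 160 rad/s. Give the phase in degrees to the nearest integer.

-135 deg

∠(j160 + 0.6) = arctan(160/0.6) = 89.79°
∠(j160 + 160) = arctan(160/160) = 45.00°
∠G(j160) = − (89.79° + 45.00°) = -134.79°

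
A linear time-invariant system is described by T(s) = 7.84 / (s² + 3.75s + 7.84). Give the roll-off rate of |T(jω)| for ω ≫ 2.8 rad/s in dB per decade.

With 0 zeros and 2 poles, the high-frequency asymptotic slope is 20 × (0 − 2) = -40 dB/decade.

-40 dB/decade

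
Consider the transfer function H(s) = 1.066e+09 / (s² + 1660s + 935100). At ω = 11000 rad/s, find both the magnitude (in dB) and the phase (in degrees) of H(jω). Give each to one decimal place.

|H| = 18.9 dB, ∠H = -171.4 deg

|(j11000)² + 1660(j11000) + 935100| = |-1.2006e+08 + j1.826e+07| = 1.214e+08
|H(j11000)| = 1.066e+09 / 1.214e+08 = 8.7776
20 log₁₀(8.7776) = 18.87 dB
∠[(j11000)² + 1660(j11000) + 935100] = ∠[-1.2006e+08 + j1.826e+07] = 171.35°
∠H(j11000) = −171.35° = -171.35°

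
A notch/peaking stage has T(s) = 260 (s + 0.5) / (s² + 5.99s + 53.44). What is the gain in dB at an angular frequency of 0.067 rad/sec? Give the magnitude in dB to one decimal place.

|j0.067 + 0.5| = √(0.067² + 0.5²) = 0.5045
|(j0.067)² + 5.99(j0.067) + 53.44| = |53.436 + j0.40133| = 53.44
|T(j0.067)| = 260 × 0.5045 / 53.44 = 2.4545
20 log₁₀(2.4545) = 7.80 dB

7.8 dB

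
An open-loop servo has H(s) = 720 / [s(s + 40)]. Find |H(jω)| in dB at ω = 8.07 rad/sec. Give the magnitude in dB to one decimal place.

|j8.07 + 40| = √(8.07² + 40²) = 40.81
|j8.07| = 8.07
|H(j8.07)| = 720 / (40.81 × 8.07) = 2.1864
20 log₁₀(2.1864) = 6.79 dB

6.8 dB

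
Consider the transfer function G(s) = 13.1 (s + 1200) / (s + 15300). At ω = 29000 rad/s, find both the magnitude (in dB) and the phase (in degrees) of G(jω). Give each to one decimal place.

|j29000 + 1200| = √(29000² + 1200²) = 2.902e+04
|j29000 + 15300| = √(29000² + 15300²) = 3.279e+04
|G(j29000)| = 13.1 × 2.902e+04 / 3.279e+04 = 11.596
20 log₁₀(11.596) = 21.29 dB
∠(j29000 + 1200) = arctan(29000/1200) = 87.63°
∠(j29000 + 15300) = arctan(29000/15300) = 62.18°
∠G(j29000) = 87.63° − 62.18° = 25.45°

|G| = 21.3 dB, ∠G = 25.4°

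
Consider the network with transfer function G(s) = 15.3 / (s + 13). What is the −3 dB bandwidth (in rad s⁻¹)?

For a single-pole low-pass, the −3 dB point is at the pole: ω = 13 rad s⁻¹.

13 rad s⁻¹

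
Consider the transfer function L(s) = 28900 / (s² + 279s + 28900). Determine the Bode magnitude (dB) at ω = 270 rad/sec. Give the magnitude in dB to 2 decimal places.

-9.60 dB

|(j270)² + 279(j270) + 28900| = |-44000 + j75330| = 8.724e+04
|L(j270)| = 28900 / 8.724e+04 = 0.33127
20 log₁₀(0.33127) = -9.596 dB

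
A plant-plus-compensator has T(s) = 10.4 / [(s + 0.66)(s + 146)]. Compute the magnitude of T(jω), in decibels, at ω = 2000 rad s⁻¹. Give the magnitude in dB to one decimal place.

|j2000 + 0.66| = √(2000² + 0.66²) = 2000
|j2000 + 146| = √(2000² + 146²) = 2005
|T(j2000)| = 10.4 / (2000 × 2005) = 2.5931e-06
20 log₁₀(2.5931e-06) = -111.72 dB

-111.7 dB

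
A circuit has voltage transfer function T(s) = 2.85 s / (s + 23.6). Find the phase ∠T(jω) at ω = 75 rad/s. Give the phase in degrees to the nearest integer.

17 deg

∠(j75) = 90.00°
∠(j75 + 23.6) = arctan(75/23.6) = 72.53°
∠T(j75) = 90.00° − 72.53° = 17.47°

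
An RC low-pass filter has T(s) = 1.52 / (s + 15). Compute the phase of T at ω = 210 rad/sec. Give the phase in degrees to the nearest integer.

∠(j210 + 15) = arctan(210/15) = 85.91°
∠T(j210) = −85.91° = -85.91°

-86°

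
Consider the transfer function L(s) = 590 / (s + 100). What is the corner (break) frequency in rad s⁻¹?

The single real pole at s = −100 gives a corner at ω = 100 rad s⁻¹.

100 rad s⁻¹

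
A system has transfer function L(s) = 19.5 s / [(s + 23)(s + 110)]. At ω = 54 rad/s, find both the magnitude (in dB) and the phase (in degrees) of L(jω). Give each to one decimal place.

|L| = -16.7 dB, ∠L = -3.1°

|j54| = 54
|j54 + 23| = √(54² + 23²) = 58.69
|j54 + 110| = √(54² + 110²) = 122.5
|L(j54)| = 19.5 × 54 / (58.69 × 122.5) = 0.14641
20 log₁₀(0.14641) = -16.69 dB
∠(j54) = 90.00°
∠(j54 + 23) = arctan(54/23) = 66.93°
∠(j54 + 110) = arctan(54/110) = 26.15°
∠L(j54) = 90.00° − (66.93° + 26.15°) = -3.08°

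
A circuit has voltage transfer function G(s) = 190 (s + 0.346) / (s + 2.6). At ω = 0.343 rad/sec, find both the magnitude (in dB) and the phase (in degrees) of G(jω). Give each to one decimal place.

|j0.343 + 0.346| = √(0.343² + 0.346²) = 0.4872
|j0.343 + 2.6| = √(0.343² + 2.6²) = 2.623
|G(j0.343)| = 190 × 0.4872 / 2.623 = 35.297
20 log₁₀(35.297) = 30.95 dB
∠(j0.343 + 0.346) = arctan(0.343/0.346) = 44.75°
∠(j0.343 + 2.6) = arctan(0.343/2.6) = 7.52°
∠G(j0.343) = 44.75° − 7.52° = 37.24°

|G| = 31.0 dB, ∠G = 37.2 deg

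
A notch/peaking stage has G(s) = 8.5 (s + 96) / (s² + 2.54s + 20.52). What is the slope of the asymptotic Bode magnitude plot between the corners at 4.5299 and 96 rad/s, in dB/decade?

-40 dB/decade

In this band the factors already past their corner are: complex pole pair at ωₙ ≈ 4.53; net slope = -40 dB/decade.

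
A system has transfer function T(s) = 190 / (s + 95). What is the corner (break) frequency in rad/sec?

95 rad/sec

The single real pole at s = −95 gives a corner at ω = 95 rad/sec.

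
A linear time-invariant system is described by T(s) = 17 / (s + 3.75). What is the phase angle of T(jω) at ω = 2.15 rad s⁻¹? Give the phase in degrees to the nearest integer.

-30°

∠(j2.15 + 3.75) = arctan(2.15/3.75) = 29.83°
∠T(j2.15) = −29.83° = -29.83°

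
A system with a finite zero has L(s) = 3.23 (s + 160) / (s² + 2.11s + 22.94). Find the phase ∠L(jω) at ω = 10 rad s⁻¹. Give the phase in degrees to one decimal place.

-161.1°

∠(j10 + 160) = arctan(10/160) = 3.58°
∠[(j10)² + 2.11(j10) + 22.94] = ∠[-77.06 + j21.1] = 164.69°
∠L(j10) = 3.58° − 164.69° = -161.11°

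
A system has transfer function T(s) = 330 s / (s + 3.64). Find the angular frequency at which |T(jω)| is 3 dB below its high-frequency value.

3.64 rad/s

For a single-pole high-pass, the −3 dB point is at the pole: ω = 3.64 rad/s.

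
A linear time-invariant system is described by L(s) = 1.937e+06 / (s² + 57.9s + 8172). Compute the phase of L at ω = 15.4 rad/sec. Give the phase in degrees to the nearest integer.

-6°

∠[(j15.4)² + 57.9(j15.4) + 8172] = ∠[7934.8 + j891.66] = 6.41°
∠L(j15.4) = −6.41° = -6.41°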